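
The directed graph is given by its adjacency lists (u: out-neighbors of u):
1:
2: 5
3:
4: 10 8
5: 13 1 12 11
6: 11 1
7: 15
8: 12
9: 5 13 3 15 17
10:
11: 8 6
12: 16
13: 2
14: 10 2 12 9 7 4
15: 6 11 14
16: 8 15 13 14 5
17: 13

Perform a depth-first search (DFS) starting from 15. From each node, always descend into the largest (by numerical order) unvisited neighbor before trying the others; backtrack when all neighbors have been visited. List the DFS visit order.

15, 14, 12, 16, 13, 2, 5, 11, 8, 6, 1, 10, 9, 17, 3, 7, 4

Visit 15
15 → 14
14 → 12
12 → 16
16 → 13
13 → 2
2 → 5
5 → 11
11 → 8
11 → 6
6 → 1
14 → 10
14 → 9
9 → 17
9 → 3
14 → 7
14 → 4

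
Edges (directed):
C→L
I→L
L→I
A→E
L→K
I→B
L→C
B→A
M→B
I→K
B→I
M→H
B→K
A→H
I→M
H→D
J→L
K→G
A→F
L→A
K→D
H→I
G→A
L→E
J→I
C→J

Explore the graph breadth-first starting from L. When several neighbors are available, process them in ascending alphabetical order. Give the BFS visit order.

L -> A -> C -> E -> I -> K -> F -> H -> J -> B -> M -> D -> G

Visit L; enqueue A, C, E, I, K → queue [A, C, E, I, K]
Visit A; enqueue F, H → queue [C, E, I, K, F, H]
Visit C; enqueue J → queue [E, I, K, F, H, J]
Visit E → queue [I, K, F, H, J]
Visit I; enqueue B, M → queue [K, F, H, J, B, M]
Visit K; enqueue D, G → queue [F, H, J, B, M, D, G]
Visit F → queue [H, J, B, M, D, G]
Visit H → queue [J, B, M, D, G]
Visit J → queue [B, M, D, G]
Visit B → queue [M, D, G]
Visit M → queue [D, G]
Visit D → queue [G]
Visit G → queue []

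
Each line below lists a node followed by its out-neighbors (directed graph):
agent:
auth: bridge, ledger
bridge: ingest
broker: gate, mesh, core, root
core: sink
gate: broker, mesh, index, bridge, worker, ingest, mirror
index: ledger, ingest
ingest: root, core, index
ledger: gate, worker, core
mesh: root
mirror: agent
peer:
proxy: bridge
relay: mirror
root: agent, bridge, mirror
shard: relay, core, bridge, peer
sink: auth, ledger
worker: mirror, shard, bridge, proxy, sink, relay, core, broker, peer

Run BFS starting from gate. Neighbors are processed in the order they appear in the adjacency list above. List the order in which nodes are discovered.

gate broker mesh index bridge worker ingest mirror core root ledger shard proxy sink relay peer agent auth

Visit gate; enqueue broker, mesh, index, bridge, worker, ingest, mirror → queue [broker, mesh, index, bridge, worker, ingest, mirror]
Visit broker; enqueue core, root → queue [mesh, index, bridge, worker, ingest, mirror, core, root]
Visit mesh → queue [index, bridge, worker, ingest, mirror, core, root]
Visit index; enqueue ledger → queue [bridge, worker, ingest, mirror, core, root, ledger]
Visit bridge → queue [worker, ingest, mirror, core, root, ledger]
Visit worker; enqueue shard, proxy, sink, relay, peer → queue [ingest, mirror, core, root, ledger, shard, proxy, sink, relay, peer]
Visit ingest → queue [mirror, core, root, ledger, shard, proxy, sink, relay, peer]
Visit mirror; enqueue agent → queue [core, root, ledger, shard, proxy, sink, relay, peer, agent]
Visit core → queue [root, ledger, shard, proxy, sink, relay, peer, agent]
Visit root → queue [ledger, shard, proxy, sink, relay, peer, agent]
Visit ledger → queue [shard, proxy, sink, relay, peer, agent]
Visit shard → queue [proxy, sink, relay, peer, agent]
Visit proxy → queue [sink, relay, peer, agent]
Visit sink; enqueue auth → queue [relay, peer, agent, auth]
Visit relay → queue [peer, agent, auth]
Visit peer → queue [agent, auth]
Visit agent → queue [auth]
Visit auth → queue []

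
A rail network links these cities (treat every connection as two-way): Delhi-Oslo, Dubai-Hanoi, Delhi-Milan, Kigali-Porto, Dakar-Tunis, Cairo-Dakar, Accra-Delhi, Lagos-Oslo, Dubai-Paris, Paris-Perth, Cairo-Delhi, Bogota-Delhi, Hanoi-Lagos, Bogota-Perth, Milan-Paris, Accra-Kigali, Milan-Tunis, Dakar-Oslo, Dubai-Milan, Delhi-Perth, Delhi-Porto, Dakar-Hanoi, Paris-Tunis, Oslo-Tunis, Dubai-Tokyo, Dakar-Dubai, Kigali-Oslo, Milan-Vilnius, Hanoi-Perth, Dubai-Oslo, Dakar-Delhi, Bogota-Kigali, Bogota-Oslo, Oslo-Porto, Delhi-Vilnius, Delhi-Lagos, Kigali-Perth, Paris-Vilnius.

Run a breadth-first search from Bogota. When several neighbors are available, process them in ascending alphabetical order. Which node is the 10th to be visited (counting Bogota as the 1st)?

Milan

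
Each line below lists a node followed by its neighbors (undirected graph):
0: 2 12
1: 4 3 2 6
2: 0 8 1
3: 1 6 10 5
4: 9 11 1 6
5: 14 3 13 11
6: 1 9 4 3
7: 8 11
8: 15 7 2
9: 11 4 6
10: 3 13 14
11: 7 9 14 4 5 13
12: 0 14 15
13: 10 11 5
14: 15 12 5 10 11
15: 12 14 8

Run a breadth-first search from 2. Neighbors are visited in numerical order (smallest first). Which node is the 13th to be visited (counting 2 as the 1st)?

10

Visit 2; enqueue 0, 1, 8 → queue [0, 1, 8]
Visit 0; enqueue 12 → queue [1, 8, 12]
Visit 1; enqueue 3, 4, 6 → queue [8, 12, 3, 4, 6]
Visit 8; enqueue 7, 15 → queue [12, 3, 4, 6, 7, 15]
Visit 12; enqueue 14 → queue [3, 4, 6, 7, 15, 14]
Visit 3; enqueue 5, 10 → queue [4, 6, 7, 15, 14, 5, 10]
Visit 4; enqueue 9, 11 → queue [6, 7, 15, 14, 5, 10, 9, 11]
Visit 6 → queue [7, 15, 14, 5, 10, 9, 11]
Visit 7 → queue [15, 14, 5, 10, 9, 11]
Visit 15 → queue [14, 5, 10, 9, 11]
Visit 14 → queue [5, 10, 9, 11]
Visit 5; enqueue 13 → queue [10, 9, 11, 13]
Visit 10 → queue [9, 11, 13]
Visit 9 → queue [11, 13]
Visit 11 → queue [13]
Visit 13 → queue []

Visit order: 2, 0, 1, 8, 12, 3, 4, 6, 7, 15, 14, 5, 10, 9, 11, 13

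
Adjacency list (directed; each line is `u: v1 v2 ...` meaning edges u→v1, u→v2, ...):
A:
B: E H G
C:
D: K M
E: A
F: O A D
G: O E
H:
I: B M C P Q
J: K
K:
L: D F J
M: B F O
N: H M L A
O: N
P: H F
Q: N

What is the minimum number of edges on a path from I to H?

2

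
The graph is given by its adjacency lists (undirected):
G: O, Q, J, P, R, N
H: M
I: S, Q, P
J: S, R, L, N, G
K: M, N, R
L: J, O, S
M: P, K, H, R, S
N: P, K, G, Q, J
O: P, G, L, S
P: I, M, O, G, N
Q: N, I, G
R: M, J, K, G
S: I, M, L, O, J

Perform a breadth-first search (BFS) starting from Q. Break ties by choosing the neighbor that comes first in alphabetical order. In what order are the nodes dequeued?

Q, G, I, N, J, O, P, R, S, K, L, M, H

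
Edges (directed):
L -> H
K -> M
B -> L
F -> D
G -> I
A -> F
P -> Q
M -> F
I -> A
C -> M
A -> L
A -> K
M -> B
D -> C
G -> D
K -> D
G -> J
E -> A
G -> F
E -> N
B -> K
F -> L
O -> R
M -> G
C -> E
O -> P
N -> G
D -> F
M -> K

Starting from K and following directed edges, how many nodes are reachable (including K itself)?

14

BFS from K visits: K, M, D, G, F, B, C, J, I, L, E, A, H, N
Reachable nodes: 14 of 18 total.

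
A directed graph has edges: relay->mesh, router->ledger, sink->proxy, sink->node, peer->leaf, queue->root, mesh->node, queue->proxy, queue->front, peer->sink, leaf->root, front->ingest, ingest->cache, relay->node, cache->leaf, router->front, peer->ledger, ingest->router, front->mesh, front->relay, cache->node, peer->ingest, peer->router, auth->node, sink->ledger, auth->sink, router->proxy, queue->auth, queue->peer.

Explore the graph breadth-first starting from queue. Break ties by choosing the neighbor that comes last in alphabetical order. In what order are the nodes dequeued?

queue → root → proxy → peer → front → auth → sink → router → ledger → leaf → ingest → relay → mesh → node → cache

Visit queue; enqueue root, proxy, peer, front, auth → queue [root, proxy, peer, front, auth]
Visit root → queue [proxy, peer, front, auth]
Visit proxy → queue [peer, front, auth]
Visit peer; enqueue sink, router, ledger, leaf, ingest → queue [front, auth, sink, router, ledger, leaf, ingest]
Visit front; enqueue relay, mesh → queue [auth, sink, router, ledger, leaf, ingest, relay, mesh]
Visit auth; enqueue node → queue [sink, router, ledger, leaf, ingest, relay, mesh, node]
Visit sink → queue [router, ledger, leaf, ingest, relay, mesh, node]
Visit router → queue [ledger, leaf, ingest, relay, mesh, node]
Visit ledger → queue [leaf, ingest, relay, mesh, node]
Visit leaf → queue [ingest, relay, mesh, node]
Visit ingest; enqueue cache → queue [relay, mesh, node, cache]
Visit relay → queue [mesh, node, cache]
Visit mesh → queue [node, cache]
Visit node → queue [cache]
Visit cache → queue []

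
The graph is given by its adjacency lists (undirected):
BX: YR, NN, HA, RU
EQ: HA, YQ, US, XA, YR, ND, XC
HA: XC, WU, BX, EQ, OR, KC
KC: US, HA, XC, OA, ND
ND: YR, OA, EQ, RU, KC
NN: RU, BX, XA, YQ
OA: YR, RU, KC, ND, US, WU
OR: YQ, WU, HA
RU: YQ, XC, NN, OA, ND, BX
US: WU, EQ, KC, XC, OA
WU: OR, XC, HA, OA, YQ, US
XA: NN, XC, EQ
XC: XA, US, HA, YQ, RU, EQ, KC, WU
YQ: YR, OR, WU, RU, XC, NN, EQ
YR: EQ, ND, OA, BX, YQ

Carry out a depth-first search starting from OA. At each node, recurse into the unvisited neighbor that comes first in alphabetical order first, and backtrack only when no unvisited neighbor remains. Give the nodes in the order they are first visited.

Visit OA
OA → KC
KC → HA
HA → BX
BX → NN
NN → RU
RU → ND
ND → EQ
EQ → US
US → WU
WU → OR
OR → YQ
YQ → XC
XC → XA
YQ → YR

OA, KC, HA, BX, NN, RU, ND, EQ, US, WU, OR, YQ, XC, XA, YR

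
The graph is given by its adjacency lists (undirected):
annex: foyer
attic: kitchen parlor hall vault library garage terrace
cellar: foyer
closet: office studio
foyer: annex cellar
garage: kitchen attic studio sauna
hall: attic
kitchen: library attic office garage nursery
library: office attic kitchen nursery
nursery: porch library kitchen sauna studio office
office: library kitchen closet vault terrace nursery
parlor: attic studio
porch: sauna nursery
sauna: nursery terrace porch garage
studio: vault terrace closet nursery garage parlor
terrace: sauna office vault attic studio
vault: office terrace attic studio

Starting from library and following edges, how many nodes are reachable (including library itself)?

14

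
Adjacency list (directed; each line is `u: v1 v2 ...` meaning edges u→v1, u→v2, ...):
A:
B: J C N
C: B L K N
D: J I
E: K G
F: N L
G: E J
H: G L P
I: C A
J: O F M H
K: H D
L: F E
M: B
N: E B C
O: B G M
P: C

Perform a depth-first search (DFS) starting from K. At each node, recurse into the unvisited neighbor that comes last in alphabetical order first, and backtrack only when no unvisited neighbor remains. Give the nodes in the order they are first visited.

Visit K
K → H
H → P
P → C
C → N
N → E
E → G
G → J
J → O
O → M
M → B
J → F
F → L
K → D
D → I
I → A

K → H → P → C → N → E → G → J → O → M → B → F → L → D → I → A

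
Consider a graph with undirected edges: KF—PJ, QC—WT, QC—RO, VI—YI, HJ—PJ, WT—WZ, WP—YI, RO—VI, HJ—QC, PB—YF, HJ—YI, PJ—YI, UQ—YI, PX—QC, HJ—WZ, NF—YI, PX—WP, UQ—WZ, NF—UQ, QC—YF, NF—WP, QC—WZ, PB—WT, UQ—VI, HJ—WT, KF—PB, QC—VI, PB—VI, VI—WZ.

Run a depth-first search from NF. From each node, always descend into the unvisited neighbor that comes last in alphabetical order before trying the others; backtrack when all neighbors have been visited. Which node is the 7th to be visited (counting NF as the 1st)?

PB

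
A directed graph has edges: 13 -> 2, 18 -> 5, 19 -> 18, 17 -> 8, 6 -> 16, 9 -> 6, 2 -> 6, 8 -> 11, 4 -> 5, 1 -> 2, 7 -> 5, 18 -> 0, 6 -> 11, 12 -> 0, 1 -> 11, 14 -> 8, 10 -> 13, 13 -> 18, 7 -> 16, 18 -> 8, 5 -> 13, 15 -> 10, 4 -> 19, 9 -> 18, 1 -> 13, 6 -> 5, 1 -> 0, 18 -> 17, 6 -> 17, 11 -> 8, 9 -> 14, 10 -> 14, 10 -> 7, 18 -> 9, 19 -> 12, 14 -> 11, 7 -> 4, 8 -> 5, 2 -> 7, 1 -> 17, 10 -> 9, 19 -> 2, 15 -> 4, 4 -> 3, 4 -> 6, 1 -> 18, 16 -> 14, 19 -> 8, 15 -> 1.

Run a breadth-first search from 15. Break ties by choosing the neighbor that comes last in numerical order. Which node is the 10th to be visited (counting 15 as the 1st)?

Visit 15; enqueue 10, 4, 1 → queue [10, 4, 1]
Visit 10; enqueue 14, 13, 9, 7 → queue [4, 1, 14, 13, 9, 7]
Visit 4; enqueue 19, 6, 5, 3 → queue [1, 14, 13, 9, 7, 19, 6, 5, 3]
Visit 1; enqueue 18, 17, 11, 2, 0 → queue [14, 13, 9, 7, 19, 6, 5, 3, 18, 17, 11, 2, 0]
Visit 14; enqueue 8 → queue [13, 9, 7, 19, 6, 5, 3, 18, 17, 11, 2, 0, 8]
Visit 13 → queue [9, 7, 19, 6, 5, 3, 18, 17, 11, 2, 0, 8]
Visit 9 → queue [7, 19, 6, 5, 3, 18, 17, 11, 2, 0, 8]
Visit 7; enqueue 16 → queue [19, 6, 5, 3, 18, 17, 11, 2, 0, 8, 16]
Visit 19; enqueue 12 → queue [6, 5, 3, 18, 17, 11, 2, 0, 8, 16, 12]
Visit 6 → queue [5, 3, 18, 17, 11, 2, 0, 8, 16, 12]
Visit 5 → queue [3, 18, 17, 11, 2, 0, 8, 16, 12]
Visit 3 → queue [18, 17, 11, 2, 0, 8, 16, 12]
Visit 18 → queue [17, 11, 2, 0, 8, 16, 12]
Visit 17 → queue [11, 2, 0, 8, 16, 12]
Visit 11 → queue [2, 0, 8, 16, 12]
Visit 2 → queue [0, 8, 16, 12]
Visit 0 → queue [8, 16, 12]
Visit 8 → queue [16, 12]
Visit 16 → queue [12]
Visit 12 → queue []

Visit order: 15, 10, 4, 1, 14, 13, 9, 7, 19, 6, 5, 3, 18, 17, 11, 2, 0, 8, 16, 12

6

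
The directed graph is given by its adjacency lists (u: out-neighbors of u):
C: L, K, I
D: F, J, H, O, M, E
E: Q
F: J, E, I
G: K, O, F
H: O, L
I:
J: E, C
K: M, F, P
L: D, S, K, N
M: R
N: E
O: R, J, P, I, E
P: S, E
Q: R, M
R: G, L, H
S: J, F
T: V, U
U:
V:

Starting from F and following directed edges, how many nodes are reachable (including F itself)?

17

BFS from F visits: F, J, I, E, C, Q, L, K, R, M, S, N, D, P, H, G, O
Reachable nodes: 17 of 20 total.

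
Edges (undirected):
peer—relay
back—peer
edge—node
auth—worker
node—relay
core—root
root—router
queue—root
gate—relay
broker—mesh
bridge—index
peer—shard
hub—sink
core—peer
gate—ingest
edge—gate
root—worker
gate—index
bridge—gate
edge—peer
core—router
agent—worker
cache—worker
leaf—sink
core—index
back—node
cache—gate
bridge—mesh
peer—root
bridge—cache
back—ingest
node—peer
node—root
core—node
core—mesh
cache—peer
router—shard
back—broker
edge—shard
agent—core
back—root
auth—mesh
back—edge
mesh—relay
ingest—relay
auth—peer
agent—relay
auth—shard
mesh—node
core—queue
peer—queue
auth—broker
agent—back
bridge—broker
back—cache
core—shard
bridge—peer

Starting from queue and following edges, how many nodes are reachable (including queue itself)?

BFS from queue visits: queue, core, peer, root, agent, index, mesh, node, router, shard, auth, back, bridge, cache, edge, relay, worker, gate, broker, ingest
Reachable nodes: 20 of 23 total.

20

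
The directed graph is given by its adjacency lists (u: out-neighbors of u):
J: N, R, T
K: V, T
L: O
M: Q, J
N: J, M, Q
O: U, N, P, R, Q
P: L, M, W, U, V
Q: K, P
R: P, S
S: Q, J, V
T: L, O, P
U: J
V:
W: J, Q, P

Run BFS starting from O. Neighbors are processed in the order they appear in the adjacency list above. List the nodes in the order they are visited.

O U N P R Q J M L W V S K T

Visit O; enqueue U, N, P, R, Q → queue [U, N, P, R, Q]
Visit U; enqueue J → queue [N, P, R, Q, J]
Visit N; enqueue M → queue [P, R, Q, J, M]
Visit P; enqueue L, W, V → queue [R, Q, J, M, L, W, V]
Visit R; enqueue S → queue [Q, J, M, L, W, V, S]
Visit Q; enqueue K → queue [J, M, L, W, V, S, K]
Visit J; enqueue T → queue [M, L, W, V, S, K, T]
Visit M → queue [L, W, V, S, K, T]
Visit L → queue [W, V, S, K, T]
Visit W → queue [V, S, K, T]
Visit V → queue [S, K, T]
Visit S → queue [K, T]
Visit K → queue [T]
Visit T → queue []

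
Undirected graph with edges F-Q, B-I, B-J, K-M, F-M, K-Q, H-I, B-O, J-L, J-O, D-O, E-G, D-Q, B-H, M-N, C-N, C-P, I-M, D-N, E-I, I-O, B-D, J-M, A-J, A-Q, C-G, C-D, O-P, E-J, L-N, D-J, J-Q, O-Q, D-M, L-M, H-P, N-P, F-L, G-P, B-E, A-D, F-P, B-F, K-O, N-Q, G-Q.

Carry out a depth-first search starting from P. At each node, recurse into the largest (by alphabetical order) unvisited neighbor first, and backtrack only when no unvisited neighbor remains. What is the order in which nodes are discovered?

Visit P
P → O
O → Q
Q → N
N → M
M → L
L → J
J → E
E → I
I → H
H → B
B → F
B → D
D → C
C → G
D → A
M → K

P → O → Q → N → M → L → J → E → I → H → B → F → D → C → G → A → K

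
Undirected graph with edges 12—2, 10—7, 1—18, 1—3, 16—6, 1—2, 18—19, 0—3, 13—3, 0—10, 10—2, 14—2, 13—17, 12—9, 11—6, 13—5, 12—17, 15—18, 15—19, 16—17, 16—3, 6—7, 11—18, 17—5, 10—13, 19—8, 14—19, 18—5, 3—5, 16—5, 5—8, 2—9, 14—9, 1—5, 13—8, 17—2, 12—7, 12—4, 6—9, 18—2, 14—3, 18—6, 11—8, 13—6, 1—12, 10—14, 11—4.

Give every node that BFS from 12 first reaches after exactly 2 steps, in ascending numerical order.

Level 0: 12
Level 1: 1, 2, 4, 7, 9, 17
Level 2: 3, 5, 6, 10, 11, 13, 14, 16, 18
Level 3: 0, 8, 15, 19

3, 5, 6, 10, 11, 13, 14, 16, 18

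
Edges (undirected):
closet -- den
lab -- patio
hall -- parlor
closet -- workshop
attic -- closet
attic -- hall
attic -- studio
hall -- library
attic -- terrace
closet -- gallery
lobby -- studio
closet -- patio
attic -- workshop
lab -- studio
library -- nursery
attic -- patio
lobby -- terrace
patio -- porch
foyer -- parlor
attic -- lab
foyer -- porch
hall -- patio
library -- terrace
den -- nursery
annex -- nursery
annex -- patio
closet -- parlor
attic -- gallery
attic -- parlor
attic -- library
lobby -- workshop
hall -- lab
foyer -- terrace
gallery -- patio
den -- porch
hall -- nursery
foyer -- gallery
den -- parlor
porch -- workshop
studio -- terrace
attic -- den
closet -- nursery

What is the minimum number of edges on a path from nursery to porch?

Level 0: nursery
Level 1: annex, closet, den, hall, library
Level 2: attic, gallery, lab, parlor, patio, porch, terrace, workshop
Level 3: foyer, lobby, studio
porch first appears at level 2.

2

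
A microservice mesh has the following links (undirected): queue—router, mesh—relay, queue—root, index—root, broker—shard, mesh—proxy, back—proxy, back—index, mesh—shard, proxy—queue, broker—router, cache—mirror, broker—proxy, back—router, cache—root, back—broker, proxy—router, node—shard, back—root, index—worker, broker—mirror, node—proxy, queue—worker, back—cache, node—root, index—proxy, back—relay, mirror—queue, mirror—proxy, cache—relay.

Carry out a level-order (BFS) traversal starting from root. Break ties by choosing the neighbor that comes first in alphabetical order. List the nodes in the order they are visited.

Visit root; enqueue back, cache, index, node, queue → queue [back, cache, index, node, queue]
Visit back; enqueue broker, proxy, relay, router → queue [cache, index, node, queue, broker, proxy, relay, router]
Visit cache; enqueue mirror → queue [index, node, queue, broker, proxy, relay, router, mirror]
Visit index; enqueue worker → queue [node, queue, broker, proxy, relay, router, mirror, worker]
Visit node; enqueue shard → queue [queue, broker, proxy, relay, router, mirror, worker, shard]
Visit queue → queue [broker, proxy, relay, router, mirror, worker, shard]
Visit broker → queue [proxy, relay, router, mirror, worker, shard]
Visit proxy; enqueue mesh → queue [relay, router, mirror, worker, shard, mesh]
Visit relay → queue [router, mirror, worker, shard, mesh]
Visit router → queue [mirror, worker, shard, mesh]
Visit mirror → queue [worker, shard, mesh]
Visit worker → queue [shard, mesh]
Visit shard → queue [mesh]
Visit mesh → queue []

root, back, cache, index, node, queue, broker, proxy, relay, router, mirror, worker, shard, mesh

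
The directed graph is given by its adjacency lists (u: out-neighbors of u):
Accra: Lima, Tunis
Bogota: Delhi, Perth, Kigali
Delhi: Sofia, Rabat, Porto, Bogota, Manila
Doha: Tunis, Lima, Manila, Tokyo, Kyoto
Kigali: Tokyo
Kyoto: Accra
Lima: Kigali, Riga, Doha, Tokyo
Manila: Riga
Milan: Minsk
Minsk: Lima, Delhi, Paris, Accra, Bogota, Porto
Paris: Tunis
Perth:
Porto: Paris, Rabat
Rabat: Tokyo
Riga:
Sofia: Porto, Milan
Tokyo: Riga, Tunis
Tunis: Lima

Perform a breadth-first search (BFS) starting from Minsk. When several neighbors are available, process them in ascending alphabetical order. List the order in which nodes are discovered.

Minsk, Accra, Bogota, Delhi, Lima, Paris, Porto, Tunis, Kigali, Perth, Manila, Rabat, Sofia, Doha, Riga, Tokyo, Milan, Kyoto

Visit Minsk; enqueue Accra, Bogota, Delhi, Lima, Paris, Porto → queue [Accra, Bogota, Delhi, Lima, Paris, Porto]
Visit Accra; enqueue Tunis → queue [Bogota, Delhi, Lima, Paris, Porto, Tunis]
Visit Bogota; enqueue Kigali, Perth → queue [Delhi, Lima, Paris, Porto, Tunis, Kigali, Perth]
Visit Delhi; enqueue Manila, Rabat, Sofia → queue [Lima, Paris, Porto, Tunis, Kigali, Perth, Manila, Rabat, Sofia]
Visit Lima; enqueue Doha, Riga, Tokyo → queue [Paris, Porto, Tunis, Kigali, Perth, Manila, Rabat, Sofia, Doha, Riga, Tokyo]
Visit Paris → queue [Porto, Tunis, Kigali, Perth, Manila, Rabat, Sofia, Doha, Riga, Tokyo]
Visit Porto → queue [Tunis, Kigali, Perth, Manila, Rabat, Sofia, Doha, Riga, Tokyo]
Visit Tunis → queue [Kigali, Perth, Manila, Rabat, Sofia, Doha, Riga, Tokyo]
Visit Kigali → queue [Perth, Manila, Rabat, Sofia, Doha, Riga, Tokyo]
Visit Perth → queue [Manila, Rabat, Sofia, Doha, Riga, Tokyo]
Visit Manila → queue [Rabat, Sofia, Doha, Riga, Tokyo]
Visit Rabat → queue [Sofia, Doha, Riga, Tokyo]
Visit Sofia; enqueue Milan → queue [Doha, Riga, Tokyo, Milan]
Visit Doha; enqueue Kyoto → queue [Riga, Tokyo, Milan, Kyoto]
Visit Riga → queue [Tokyo, Milan, Kyoto]
Visit Tokyo → queue [Milan, Kyoto]
Visit Milan → queue [Kyoto]
Visit Kyoto → queue []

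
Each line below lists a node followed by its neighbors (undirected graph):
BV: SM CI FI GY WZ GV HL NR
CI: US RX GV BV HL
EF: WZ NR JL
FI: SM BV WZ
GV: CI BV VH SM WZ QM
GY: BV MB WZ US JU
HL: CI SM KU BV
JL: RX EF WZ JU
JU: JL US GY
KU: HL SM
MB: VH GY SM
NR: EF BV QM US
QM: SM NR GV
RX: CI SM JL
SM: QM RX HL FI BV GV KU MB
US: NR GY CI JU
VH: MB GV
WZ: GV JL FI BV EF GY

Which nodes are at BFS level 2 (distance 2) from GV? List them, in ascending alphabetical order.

Level 0: GV
Level 1: BV, CI, QM, SM, VH, WZ
Level 2: EF, FI, GY, HL, JL, KU, MB, NR, RX, US
Level 3: JU

EF, FI, GY, HL, JL, KU, MB, NR, RX, US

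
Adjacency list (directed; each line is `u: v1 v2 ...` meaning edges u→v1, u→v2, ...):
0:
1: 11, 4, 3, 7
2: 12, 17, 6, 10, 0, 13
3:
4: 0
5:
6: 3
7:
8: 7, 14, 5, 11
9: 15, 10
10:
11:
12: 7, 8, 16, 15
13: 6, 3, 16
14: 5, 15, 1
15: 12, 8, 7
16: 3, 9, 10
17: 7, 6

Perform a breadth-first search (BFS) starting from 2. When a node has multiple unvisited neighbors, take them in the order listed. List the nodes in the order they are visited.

2, 12, 17, 6, 10, 0, 13, 7, 8, 16, 15, 3, 14, 5, 11, 9, 1, 4

Visit 2; enqueue 12, 17, 6, 10, 0, 13 → queue [12, 17, 6, 10, 0, 13]
Visit 12; enqueue 7, 8, 16, 15 → queue [17, 6, 10, 0, 13, 7, 8, 16, 15]
Visit 17 → queue [6, 10, 0, 13, 7, 8, 16, 15]
Visit 6; enqueue 3 → queue [10, 0, 13, 7, 8, 16, 15, 3]
Visit 10 → queue [0, 13, 7, 8, 16, 15, 3]
Visit 0 → queue [13, 7, 8, 16, 15, 3]
Visit 13 → queue [7, 8, 16, 15, 3]
Visit 7 → queue [8, 16, 15, 3]
Visit 8; enqueue 14, 5, 11 → queue [16, 15, 3, 14, 5, 11]
Visit 16; enqueue 9 → queue [15, 3, 14, 5, 11, 9]
Visit 15 → queue [3, 14, 5, 11, 9]
Visit 3 → queue [14, 5, 11, 9]
Visit 14; enqueue 1 → queue [5, 11, 9, 1]
Visit 5 → queue [11, 9, 1]
Visit 11 → queue [9, 1]
Visit 9 → queue [1]
Visit 1; enqueue 4 → queue [4]
Visit 4 → queue []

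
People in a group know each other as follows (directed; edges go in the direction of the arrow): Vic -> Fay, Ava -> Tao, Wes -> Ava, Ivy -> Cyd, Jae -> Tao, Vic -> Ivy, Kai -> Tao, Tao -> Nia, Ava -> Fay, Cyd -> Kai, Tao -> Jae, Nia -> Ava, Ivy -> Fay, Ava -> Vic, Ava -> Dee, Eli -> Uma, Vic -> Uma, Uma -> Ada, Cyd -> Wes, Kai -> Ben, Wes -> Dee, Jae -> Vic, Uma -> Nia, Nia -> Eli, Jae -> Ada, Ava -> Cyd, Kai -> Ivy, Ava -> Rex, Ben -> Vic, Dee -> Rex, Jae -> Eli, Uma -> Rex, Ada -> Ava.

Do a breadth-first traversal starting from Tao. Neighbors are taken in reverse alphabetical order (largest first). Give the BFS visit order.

Visit Tao; enqueue Nia, Jae → queue [Nia, Jae]
Visit Nia; enqueue Eli, Ava → queue [Jae, Eli, Ava]
Visit Jae; enqueue Vic, Ada → queue [Eli, Ava, Vic, Ada]
Visit Eli; enqueue Uma → queue [Ava, Vic, Ada, Uma]
Visit Ava; enqueue Rex, Fay, Dee, Cyd → queue [Vic, Ada, Uma, Rex, Fay, Dee, Cyd]
Visit Vic; enqueue Ivy → queue [Ada, Uma, Rex, Fay, Dee, Cyd, Ivy]
Visit Ada → queue [Uma, Rex, Fay, Dee, Cyd, Ivy]
Visit Uma → queue [Rex, Fay, Dee, Cyd, Ivy]
Visit Rex → queue [Fay, Dee, Cyd, Ivy]
Visit Fay → queue [Dee, Cyd, Ivy]
Visit Dee → queue [Cyd, Ivy]
Visit Cyd; enqueue Wes, Kai → queue [Ivy, Wes, Kai]
Visit Ivy → queue [Wes, Kai]
Visit Wes → queue [Kai]
Visit Kai; enqueue Ben → queue [Ben]
Visit Ben → queue []

Tao, Nia, Jae, Eli, Ava, Vic, Ada, Uma, Rex, Fay, Dee, Cyd, Ivy, Wes, Kai, Ben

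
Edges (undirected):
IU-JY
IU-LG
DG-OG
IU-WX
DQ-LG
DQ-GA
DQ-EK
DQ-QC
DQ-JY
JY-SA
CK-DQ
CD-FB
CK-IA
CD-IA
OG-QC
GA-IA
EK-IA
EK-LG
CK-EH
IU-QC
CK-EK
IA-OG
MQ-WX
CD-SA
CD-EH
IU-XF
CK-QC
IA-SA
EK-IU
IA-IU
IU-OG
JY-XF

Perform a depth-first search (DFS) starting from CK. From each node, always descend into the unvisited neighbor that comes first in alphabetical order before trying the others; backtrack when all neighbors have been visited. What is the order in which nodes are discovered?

CK -> DQ -> EK -> IA -> CD -> EH -> FB -> SA -> JY -> IU -> LG -> OG -> DG -> QC -> WX -> MQ -> XF -> GA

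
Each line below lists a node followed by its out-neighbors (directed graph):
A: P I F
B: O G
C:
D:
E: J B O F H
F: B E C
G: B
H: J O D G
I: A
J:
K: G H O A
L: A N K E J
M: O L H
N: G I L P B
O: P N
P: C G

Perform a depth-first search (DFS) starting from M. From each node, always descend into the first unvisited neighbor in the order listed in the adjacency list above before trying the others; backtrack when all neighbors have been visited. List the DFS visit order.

M -> O -> P -> C -> G -> B -> N -> I -> A -> F -> E -> J -> H -> D -> L -> K

Visit M
M → O
O → P
P → C
P → G
G → B
O → N
N → I
I → A
A → F
F → E
E → J
E → H
H → D
N → L
L → K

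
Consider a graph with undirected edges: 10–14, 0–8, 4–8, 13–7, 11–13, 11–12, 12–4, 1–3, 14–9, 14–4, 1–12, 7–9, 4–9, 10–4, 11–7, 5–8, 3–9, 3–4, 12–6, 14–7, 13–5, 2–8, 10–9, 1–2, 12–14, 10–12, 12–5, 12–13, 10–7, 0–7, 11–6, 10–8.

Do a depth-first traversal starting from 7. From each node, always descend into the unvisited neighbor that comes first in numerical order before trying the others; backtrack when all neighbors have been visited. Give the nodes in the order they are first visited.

Visit 7
7 → 0
0 → 8
8 → 2
2 → 1
1 → 3
3 → 4
4 → 9
9 → 10
10 → 12
12 → 5
5 → 13
13 → 11
11 → 6
12 → 14

7 -> 0 -> 8 -> 2 -> 1 -> 3 -> 4 -> 9 -> 10 -> 12 -> 5 -> 13 -> 11 -> 6 -> 14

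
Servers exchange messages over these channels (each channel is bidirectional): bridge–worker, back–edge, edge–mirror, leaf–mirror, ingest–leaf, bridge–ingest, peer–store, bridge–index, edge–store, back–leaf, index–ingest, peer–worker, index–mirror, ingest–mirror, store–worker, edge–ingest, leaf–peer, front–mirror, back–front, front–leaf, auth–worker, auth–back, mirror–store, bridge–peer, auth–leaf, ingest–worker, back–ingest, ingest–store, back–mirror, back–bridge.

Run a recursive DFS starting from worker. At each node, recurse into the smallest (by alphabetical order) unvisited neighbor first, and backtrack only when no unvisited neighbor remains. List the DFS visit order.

Visit worker
worker → auth
auth → back
back → bridge
bridge → index
index → ingest
ingest → edge
edge → mirror
mirror → front
front → leaf
leaf → peer
peer → store

worker, auth, back, bridge, index, ingest, edge, mirror, front, leaf, peer, store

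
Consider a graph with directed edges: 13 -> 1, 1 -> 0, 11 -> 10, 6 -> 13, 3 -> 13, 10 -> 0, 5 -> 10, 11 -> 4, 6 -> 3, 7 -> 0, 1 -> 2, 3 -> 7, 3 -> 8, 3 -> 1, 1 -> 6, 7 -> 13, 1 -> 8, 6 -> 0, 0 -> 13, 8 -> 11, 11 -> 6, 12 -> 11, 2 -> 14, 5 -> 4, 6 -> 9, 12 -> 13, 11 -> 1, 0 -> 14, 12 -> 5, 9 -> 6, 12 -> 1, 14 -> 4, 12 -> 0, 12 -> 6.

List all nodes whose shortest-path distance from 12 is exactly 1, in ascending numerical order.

0, 1, 5, 6, 11, 13

Level 0: 12
Level 1: 0, 1, 5, 6, 11, 13
Level 2: 2, 3, 4, 8, 9, 10, 14
Level 3: 7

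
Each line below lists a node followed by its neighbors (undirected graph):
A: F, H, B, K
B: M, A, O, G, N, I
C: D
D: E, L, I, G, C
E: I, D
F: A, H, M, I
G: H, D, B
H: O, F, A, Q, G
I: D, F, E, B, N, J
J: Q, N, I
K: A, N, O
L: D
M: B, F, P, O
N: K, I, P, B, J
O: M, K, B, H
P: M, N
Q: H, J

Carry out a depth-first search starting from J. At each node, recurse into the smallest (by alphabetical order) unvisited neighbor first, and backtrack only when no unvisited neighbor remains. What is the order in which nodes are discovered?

Visit J
J → I
I → B
B → A
A → F
F → H
H → G
G → D
D → C
D → E
D → L
H → O
O → K
K → N
N → P
P → M
H → Q

J -> I -> B -> A -> F -> H -> G -> D -> C -> E -> L -> O -> K -> N -> P -> M -> Q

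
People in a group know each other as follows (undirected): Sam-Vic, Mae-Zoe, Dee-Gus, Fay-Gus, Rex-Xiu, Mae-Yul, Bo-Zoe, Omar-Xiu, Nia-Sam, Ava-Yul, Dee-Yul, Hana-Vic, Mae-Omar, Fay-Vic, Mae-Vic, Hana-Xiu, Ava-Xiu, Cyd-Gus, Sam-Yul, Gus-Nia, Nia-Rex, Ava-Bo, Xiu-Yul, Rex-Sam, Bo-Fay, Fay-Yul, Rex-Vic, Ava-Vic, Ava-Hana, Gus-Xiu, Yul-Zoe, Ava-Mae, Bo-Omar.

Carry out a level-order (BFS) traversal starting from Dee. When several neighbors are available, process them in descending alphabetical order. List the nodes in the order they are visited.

Dee -> Yul -> Gus -> Zoe -> Xiu -> Sam -> Mae -> Fay -> Ava -> Nia -> Cyd -> Bo -> Rex -> Omar -> Hana -> Vic

Visit Dee; enqueue Yul, Gus → queue [Yul, Gus]
Visit Yul; enqueue Zoe, Xiu, Sam, Mae, Fay, Ava → queue [Gus, Zoe, Xiu, Sam, Mae, Fay, Ava]
Visit Gus; enqueue Nia, Cyd → queue [Zoe, Xiu, Sam, Mae, Fay, Ava, Nia, Cyd]
Visit Zoe; enqueue Bo → queue [Xiu, Sam, Mae, Fay, Ava, Nia, Cyd, Bo]
Visit Xiu; enqueue Rex, Omar, Hana → queue [Sam, Mae, Fay, Ava, Nia, Cyd, Bo, Rex, Omar, Hana]
Visit Sam; enqueue Vic → queue [Mae, Fay, Ava, Nia, Cyd, Bo, Rex, Omar, Hana, Vic]
Visit Mae → queue [Fay, Ava, Nia, Cyd, Bo, Rex, Omar, Hana, Vic]
Visit Fay → queue [Ava, Nia, Cyd, Bo, Rex, Omar, Hana, Vic]
Visit Ava → queue [Nia, Cyd, Bo, Rex, Omar, Hana, Vic]
Visit Nia → queue [Cyd, Bo, Rex, Omar, Hana, Vic]
Visit Cyd → queue [Bo, Rex, Omar, Hana, Vic]
Visit Bo → queue [Rex, Omar, Hana, Vic]
Visit Rex → queue [Omar, Hana, Vic]
Visit Omar → queue [Hana, Vic]
Visit Hana → queue [Vic]
Visit Vic → queue []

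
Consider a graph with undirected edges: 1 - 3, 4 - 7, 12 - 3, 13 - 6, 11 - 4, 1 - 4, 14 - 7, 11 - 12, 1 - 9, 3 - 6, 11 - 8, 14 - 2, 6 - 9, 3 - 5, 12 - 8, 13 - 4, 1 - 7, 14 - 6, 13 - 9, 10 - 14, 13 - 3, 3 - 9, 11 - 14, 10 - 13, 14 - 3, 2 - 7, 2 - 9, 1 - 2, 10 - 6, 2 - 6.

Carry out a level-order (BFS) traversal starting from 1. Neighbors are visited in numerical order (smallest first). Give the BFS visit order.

Visit 1; enqueue 2, 3, 4, 7, 9 → queue [2, 3, 4, 7, 9]
Visit 2; enqueue 6, 14 → queue [3, 4, 7, 9, 6, 14]
Visit 3; enqueue 5, 12, 13 → queue [4, 7, 9, 6, 14, 5, 12, 13]
Visit 4; enqueue 11 → queue [7, 9, 6, 14, 5, 12, 13, 11]
Visit 7 → queue [9, 6, 14, 5, 12, 13, 11]
Visit 9 → queue [6, 14, 5, 12, 13, 11]
Visit 6; enqueue 10 → queue [14, 5, 12, 13, 11, 10]
Visit 14 → queue [5, 12, 13, 11, 10]
Visit 5 → queue [12, 13, 11, 10]
Visit 12; enqueue 8 → queue [13, 11, 10, 8]
Visit 13 → queue [11, 10, 8]
Visit 11 → queue [10, 8]
Visit 10 → queue [8]
Visit 8 → queue []

1 -> 2 -> 3 -> 4 -> 7 -> 9 -> 6 -> 14 -> 5 -> 12 -> 13 -> 11 -> 10 -> 8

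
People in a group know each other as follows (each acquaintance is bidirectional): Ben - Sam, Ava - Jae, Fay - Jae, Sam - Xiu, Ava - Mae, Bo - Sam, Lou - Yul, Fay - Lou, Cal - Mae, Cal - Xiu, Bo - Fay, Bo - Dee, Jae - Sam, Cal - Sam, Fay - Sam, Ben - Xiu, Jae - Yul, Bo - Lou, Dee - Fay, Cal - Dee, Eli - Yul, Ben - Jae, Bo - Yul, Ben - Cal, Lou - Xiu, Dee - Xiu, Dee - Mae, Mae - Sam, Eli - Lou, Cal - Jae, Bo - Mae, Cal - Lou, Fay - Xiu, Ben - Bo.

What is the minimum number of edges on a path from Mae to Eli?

3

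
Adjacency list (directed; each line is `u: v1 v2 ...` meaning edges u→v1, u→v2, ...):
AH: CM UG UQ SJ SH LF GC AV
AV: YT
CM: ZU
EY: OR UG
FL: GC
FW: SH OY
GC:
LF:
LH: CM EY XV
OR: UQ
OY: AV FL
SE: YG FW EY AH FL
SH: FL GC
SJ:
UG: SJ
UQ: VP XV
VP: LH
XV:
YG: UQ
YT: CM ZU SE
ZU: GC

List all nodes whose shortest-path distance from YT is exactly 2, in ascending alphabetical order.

AH, EY, FL, FW, GC, YG

Level 0: YT
Level 1: CM, SE, ZU
Level 2: AH, EY, FL, FW, GC, YG
Level 3: AV, LF, OR, OY, SH, SJ, UG, UQ
Level 4: VP, XV
Level 5: LH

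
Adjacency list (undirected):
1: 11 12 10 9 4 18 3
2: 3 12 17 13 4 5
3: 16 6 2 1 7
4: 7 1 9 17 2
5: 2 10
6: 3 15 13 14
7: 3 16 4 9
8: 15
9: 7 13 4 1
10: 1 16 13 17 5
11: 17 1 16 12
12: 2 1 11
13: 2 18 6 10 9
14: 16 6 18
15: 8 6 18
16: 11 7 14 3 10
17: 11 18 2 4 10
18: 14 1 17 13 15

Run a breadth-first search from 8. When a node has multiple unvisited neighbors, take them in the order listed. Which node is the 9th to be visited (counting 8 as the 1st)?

Visit 8; enqueue 15 → queue [15]
Visit 15; enqueue 6, 18 → queue [6, 18]
Visit 6; enqueue 3, 13, 14 → queue [18, 3, 13, 14]
Visit 18; enqueue 1, 17 → queue [3, 13, 14, 1, 17]
Visit 3; enqueue 16, 2, 7 → queue [13, 14, 1, 17, 16, 2, 7]
Visit 13; enqueue 10, 9 → queue [14, 1, 17, 16, 2, 7, 10, 9]
Visit 14 → queue [1, 17, 16, 2, 7, 10, 9]
Visit 1; enqueue 11, 12, 4 → queue [17, 16, 2, 7, 10, 9, 11, 12, 4]
Visit 17 → queue [16, 2, 7, 10, 9, 11, 12, 4]
Visit 16 → queue [2, 7, 10, 9, 11, 12, 4]
Visit 2; enqueue 5 → queue [7, 10, 9, 11, 12, 4, 5]
Visit 7 → queue [10, 9, 11, 12, 4, 5]
Visit 10 → queue [9, 11, 12, 4, 5]
Visit 9 → queue [11, 12, 4, 5]
Visit 11 → queue [12, 4, 5]
Visit 12 → queue [4, 5]
Visit 4 → queue [5]
Visit 5 → queue []

Visit order: 8, 15, 6, 18, 3, 13, 14, 1, 17, 16, 2, 7, 10, 9, 11, 12, 4, 5

17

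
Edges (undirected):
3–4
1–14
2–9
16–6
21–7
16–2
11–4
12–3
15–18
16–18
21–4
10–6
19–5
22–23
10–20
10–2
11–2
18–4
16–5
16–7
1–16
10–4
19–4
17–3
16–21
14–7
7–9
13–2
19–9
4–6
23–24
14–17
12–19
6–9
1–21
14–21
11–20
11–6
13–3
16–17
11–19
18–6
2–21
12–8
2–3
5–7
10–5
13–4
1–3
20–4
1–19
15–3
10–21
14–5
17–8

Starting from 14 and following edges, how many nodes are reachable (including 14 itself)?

BFS from 14 visits: 14, 1, 5, 7, 17, 21, 3, 16, 19, 10, 9, 8, 2, 4, 12, 13, 15, 6, 18, 11, 20
Reachable nodes: 21 of 24 total.

21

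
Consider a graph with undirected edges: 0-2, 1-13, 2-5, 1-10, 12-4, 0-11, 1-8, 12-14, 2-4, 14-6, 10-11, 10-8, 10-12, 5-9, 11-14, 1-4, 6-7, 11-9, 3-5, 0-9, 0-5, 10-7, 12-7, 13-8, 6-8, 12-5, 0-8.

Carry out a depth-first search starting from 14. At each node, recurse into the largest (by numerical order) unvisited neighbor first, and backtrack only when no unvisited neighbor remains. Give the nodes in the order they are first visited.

14 → 12 → 10 → 11 → 9 → 5 → 3 → 2 → 4 → 1 → 13 → 8 → 6 → 7 → 0

Visit 14
14 → 12
12 → 10
10 → 11
11 → 9
9 → 5
5 → 3
5 → 2
2 → 4
4 → 1
1 → 13
13 → 8
8 → 6
6 → 7
8 → 0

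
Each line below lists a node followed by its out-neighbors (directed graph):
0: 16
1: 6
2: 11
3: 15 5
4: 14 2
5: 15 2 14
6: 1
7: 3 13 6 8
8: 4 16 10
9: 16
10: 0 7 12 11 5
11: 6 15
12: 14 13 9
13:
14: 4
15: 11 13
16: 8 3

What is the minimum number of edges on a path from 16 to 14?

3

Level 0: 16
Level 1: 3, 8
Level 2: 4, 5, 10, 15
Level 3: 0, 2, 7, 11, 12, 13, 14
Level 4: 6, 9
Level 5: 1
14 first appears at level 3.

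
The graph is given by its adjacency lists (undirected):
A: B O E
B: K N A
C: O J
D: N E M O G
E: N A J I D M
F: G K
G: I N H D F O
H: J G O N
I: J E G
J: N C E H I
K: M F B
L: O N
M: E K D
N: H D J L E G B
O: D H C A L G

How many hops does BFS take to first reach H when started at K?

3

Level 0: K
Level 1: B, F, M
Level 2: A, D, E, G, N
Level 3: H, I, J, L, O
Level 4: C
H first appears at level 3.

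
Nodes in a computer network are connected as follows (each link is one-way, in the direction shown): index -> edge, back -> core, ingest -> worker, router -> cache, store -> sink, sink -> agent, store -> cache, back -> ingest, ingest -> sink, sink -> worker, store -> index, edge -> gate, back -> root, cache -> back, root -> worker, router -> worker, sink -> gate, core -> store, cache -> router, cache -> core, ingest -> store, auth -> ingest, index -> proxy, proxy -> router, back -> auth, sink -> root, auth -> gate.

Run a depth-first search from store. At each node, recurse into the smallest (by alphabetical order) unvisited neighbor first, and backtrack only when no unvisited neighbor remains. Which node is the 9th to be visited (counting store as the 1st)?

Visit store
store → cache
cache → back
back → auth
auth → gate
auth → ingest
ingest → sink
sink → agent
sink → root
root → worker
back → core
cache → router
store → index
index → edge
index → proxy

Visit order: store, cache, back, auth, gate, ingest, sink, agent, root, worker, core, router, index, edge, proxy

root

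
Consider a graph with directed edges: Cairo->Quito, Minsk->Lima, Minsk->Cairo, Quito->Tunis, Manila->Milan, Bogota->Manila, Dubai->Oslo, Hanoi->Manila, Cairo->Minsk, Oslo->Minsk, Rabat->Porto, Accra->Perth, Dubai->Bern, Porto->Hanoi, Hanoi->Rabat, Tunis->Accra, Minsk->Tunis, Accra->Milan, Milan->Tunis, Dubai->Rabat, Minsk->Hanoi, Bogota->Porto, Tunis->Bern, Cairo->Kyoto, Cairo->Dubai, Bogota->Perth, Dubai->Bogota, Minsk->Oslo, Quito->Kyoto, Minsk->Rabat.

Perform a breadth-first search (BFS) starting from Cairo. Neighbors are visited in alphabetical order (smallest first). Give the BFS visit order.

Cairo -> Dubai -> Kyoto -> Minsk -> Quito -> Bern -> Bogota -> Oslo -> Rabat -> Hanoi -> Lima -> Tunis -> Manila -> Perth -> Porto -> Accra -> Milan

Visit Cairo; enqueue Dubai, Kyoto, Minsk, Quito → queue [Dubai, Kyoto, Minsk, Quito]
Visit Dubai; enqueue Bern, Bogota, Oslo, Rabat → queue [Kyoto, Minsk, Quito, Bern, Bogota, Oslo, Rabat]
Visit Kyoto → queue [Minsk, Quito, Bern, Bogota, Oslo, Rabat]
Visit Minsk; enqueue Hanoi, Lima, Tunis → queue [Quito, Bern, Bogota, Oslo, Rabat, Hanoi, Lima, Tunis]
Visit Quito → queue [Bern, Bogota, Oslo, Rabat, Hanoi, Lima, Tunis]
Visit Bern → queue [Bogota, Oslo, Rabat, Hanoi, Lima, Tunis]
Visit Bogota; enqueue Manila, Perth, Porto → queue [Oslo, Rabat, Hanoi, Lima, Tunis, Manila, Perth, Porto]
Visit Oslo → queue [Rabat, Hanoi, Lima, Tunis, Manila, Perth, Porto]
Visit Rabat → queue [Hanoi, Lima, Tunis, Manila, Perth, Porto]
Visit Hanoi → queue [Lima, Tunis, Manila, Perth, Porto]
Visit Lima → queue [Tunis, Manila, Perth, Porto]
Visit Tunis; enqueue Accra → queue [Manila, Perth, Porto, Accra]
Visit Manila; enqueue Milan → queue [Perth, Porto, Accra, Milan]
Visit Perth → queue [Porto, Accra, Milan]
Visit Porto → queue [Accra, Milan]
Visit Accra → queue [Milan]
Visit Milan → queue []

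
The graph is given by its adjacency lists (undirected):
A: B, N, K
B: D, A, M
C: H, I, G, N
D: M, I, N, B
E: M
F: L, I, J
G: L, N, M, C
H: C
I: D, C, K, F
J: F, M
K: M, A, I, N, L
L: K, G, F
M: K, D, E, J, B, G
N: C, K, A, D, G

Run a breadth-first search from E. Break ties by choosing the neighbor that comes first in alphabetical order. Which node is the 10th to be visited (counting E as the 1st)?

Visit E; enqueue M → queue [M]
Visit M; enqueue B, D, G, J, K → queue [B, D, G, J, K]
Visit B; enqueue A → queue [D, G, J, K, A]
Visit D; enqueue I, N → queue [G, J, K, A, I, N]
Visit G; enqueue C, L → queue [J, K, A, I, N, C, L]
Visit J; enqueue F → queue [K, A, I, N, C, L, F]
Visit K → queue [A, I, N, C, L, F]
Visit A → queue [I, N, C, L, F]
Visit I → queue [N, C, L, F]
Visit N → queue [C, L, F]
Visit C; enqueue H → queue [L, F, H]
Visit L → queue [F, H]
Visit F → queue [H]
Visit H → queue []

Visit order: E, M, B, D, G, J, K, A, I, N, C, L, F, H

N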